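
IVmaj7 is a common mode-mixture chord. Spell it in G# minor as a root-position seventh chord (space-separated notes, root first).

C# E# G# B#

The root, C#, is scale degree 4 — the same note in G# minor and G# major; only the chord quality changes. Building the major-seventh chord from the parallel major on C#: C#–E#–G#–B#.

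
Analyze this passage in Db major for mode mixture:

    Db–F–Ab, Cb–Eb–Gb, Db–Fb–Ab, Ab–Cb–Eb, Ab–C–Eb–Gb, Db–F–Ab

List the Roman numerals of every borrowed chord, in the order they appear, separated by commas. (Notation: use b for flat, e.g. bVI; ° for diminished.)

bVII, i, v

In Db major the diatonic chords are Db, Ebm, Fm, Gb, Ab, Bbm, Cdim. Db–F–Ab = Db and Ab–C–Eb–Gb = Ab7 both belong to that set. Cb–Eb–Gb doesn't fit — on degree 7 Db major would have Cdim (vii°). Cb is the degree-7 chord of Db minor, so it is the borrowed bVII. Db–Fb–Ab doesn't fit — on degree 1 Db major would have Db (I). Dbm is the degree-1 chord of Db minor, so it is the borrowed i. Ab–Cb–Eb doesn't fit — on degree 5 Db major would have Ab (V). Abm is the degree-5 chord of Db minor, so it is the borrowed v.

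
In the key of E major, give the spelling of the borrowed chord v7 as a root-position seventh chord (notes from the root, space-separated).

v7 is built on scale degree 5, which is B in both E major and its parallel. Stacking thirds in E minor on B gives B–D–F#–A.

B D F# A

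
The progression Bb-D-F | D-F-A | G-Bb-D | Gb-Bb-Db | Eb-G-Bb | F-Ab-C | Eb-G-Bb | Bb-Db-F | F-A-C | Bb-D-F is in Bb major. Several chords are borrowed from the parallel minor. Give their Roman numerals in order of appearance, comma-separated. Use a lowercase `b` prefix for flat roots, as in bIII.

bVI, v, i

In Bb major the diatonic chords are Bb, Cm, Dm, Eb, F, Gm, Adim. Of the given chords, Bb–D–F = Bb, D–F–A = Dm, G–Bb–D = Gm, Eb–G–Bb = Eb and F–A–C = F are diatonic. Gb–Bb–Db doesn't fit — on degree 6 Bb major would have Gm (vi). Gb is the degree-6 chord of Bb minor, so it is the borrowed bVI. F–Ab–C is not: scale degree 5 in Bb major carries F (V). In Bb minor the chord on that degree is Fm, so here it functions as v, borrowed from the parallel minor. Bb–Db–F is not: scale degree 1 in Bb major carries Bb (I). In Bb minor the chord on that degree is Bbm, so here it functions as i, borrowed from the parallel minor.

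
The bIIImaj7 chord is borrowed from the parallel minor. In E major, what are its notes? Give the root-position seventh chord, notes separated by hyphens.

Scale degree 3 in E major is G#. bIIImaj7 uses the lowered form, G, taken from E minor. Stacking thirds in E minor on G gives G–B–D–F#.

G-B-D-F#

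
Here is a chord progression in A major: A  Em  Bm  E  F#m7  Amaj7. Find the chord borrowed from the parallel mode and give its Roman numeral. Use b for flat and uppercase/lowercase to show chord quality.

In A major the diatonic chords are A, Bm, C#m, D, E, F#m, G#dim. Of the given chords, A, Bm, E, F#m7 and Amaj7 are diatonic. But Em (E–G–B) is foreign: the diatonic V on degree 5 is E, whereas Em comes from A minor. It is labeled v.

v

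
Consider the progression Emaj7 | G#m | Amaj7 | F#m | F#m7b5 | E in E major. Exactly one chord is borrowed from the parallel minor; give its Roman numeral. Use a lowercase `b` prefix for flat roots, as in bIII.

E major has the diatonic set E, F#m, G#m, A, B, C#m, D#dim. Emaj7, G#m, Amaj7, F#m and E are all diatonic. F#m7b5 (F#–A–C–E) doesn't fit — on degree 2 E major would have F#m (ii). F#m7b5 is the degree-2 chord of E minor, so it is the borrowed iiø7.

iiø7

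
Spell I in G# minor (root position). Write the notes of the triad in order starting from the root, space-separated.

G# B# D#

The root, G#, is scale degree 1 — the same note in G# minor and G# major; only the chord quality changes. In G# major the chord on G# is G#–B#–D#.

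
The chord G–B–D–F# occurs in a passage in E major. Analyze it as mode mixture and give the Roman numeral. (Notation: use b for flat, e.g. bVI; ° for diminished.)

bIIImaj7

In E major scale degree 3 is G#; G is its lowered form, from E minor. The diatonic chord on degree 3 would be G#m (iii), but G–B–D–F# is the major-seventh chord from E minor. As a borrowed chord it is labeled bIIImaj7.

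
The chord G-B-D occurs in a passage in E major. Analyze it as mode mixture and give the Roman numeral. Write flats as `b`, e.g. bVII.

bIII

G is the lowered form of scale degree 3 in E major (the diatonic degree 3 is G#). The diatonic chord on degree 3 would be G#m (iii), but G–B–D is the major chord from E minor. As a borrowed chord it is labeled bIII.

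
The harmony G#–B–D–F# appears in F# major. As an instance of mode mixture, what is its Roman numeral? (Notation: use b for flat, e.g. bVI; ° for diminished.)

The root G# is the diatonic 2nd degree of F# major; the borrowing shows in the chord quality. The diatonic chord on degree 2 would be G#m (ii), but G#–B–D–F# is the half-diminished-seventh chord from F# minor. As a borrowed chord it is labeled iiø7.

iiø7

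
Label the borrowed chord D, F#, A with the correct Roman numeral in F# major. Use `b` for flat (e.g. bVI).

bVI

In F# major scale degree 6 is D#; D is its lowered form, from F# minor. D–F#–A is a major chord — the form found in F# minor, not the diatonic vi (D#m). Borrowed into F# major it is written bVI.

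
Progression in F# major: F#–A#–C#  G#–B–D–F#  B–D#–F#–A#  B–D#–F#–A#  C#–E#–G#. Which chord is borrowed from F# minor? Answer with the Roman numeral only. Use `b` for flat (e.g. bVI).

iiø7

The diatonic triads in F# major are F#, G#m, A#m, B, C#, D#m, E#dim. F#–A#–C# = F#, B–D#–F#–A# = Bmaj7 and C#–E#–G# = C# all belong to that set. G#–B–D–F# doesn't fit — on degree 2 F# major would have G#m (ii). G#m7b5 is the degree-2 chord of F# minor, so it is the borrowed iiø7.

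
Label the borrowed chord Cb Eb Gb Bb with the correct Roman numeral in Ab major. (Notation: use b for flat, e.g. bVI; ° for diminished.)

bIIImaj7

The root Cb is the lowered 3rd scale degree — diatonically Ab major has C there. Diatonically Ab major has Cm (iii) on that degree; Cb–Eb–Gb–Bb is instead the major-seventh chord native to Ab minor, so it takes the label bIIImaj7.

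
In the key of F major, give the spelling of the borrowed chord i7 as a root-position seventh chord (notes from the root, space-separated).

i7 is built on scale degree 1, which is F in both F major and its parallel. In F minor the chord on F is F–Ab–C–Eb.

F Ab C Eb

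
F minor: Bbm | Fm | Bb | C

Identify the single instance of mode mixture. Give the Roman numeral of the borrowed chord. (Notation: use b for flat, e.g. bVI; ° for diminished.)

IV

In F minor (with V from harmonic minor) the diatonic chords are Fm, Gdim, Ab, Bbm, C, Db, Eb. Bbm, Fm and C all belong to that set. Bb (Bb–D–F) doesn't fit — on degree 4 F minor would have Bbm (iv). Bb is the degree-4 chord of F major, so it is the borrowed IV.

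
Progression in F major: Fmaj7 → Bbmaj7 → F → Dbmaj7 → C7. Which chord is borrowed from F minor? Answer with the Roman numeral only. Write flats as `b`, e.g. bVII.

bVImaj7

In F major the diatonic chords are F, Gm, Am, Bb, C, Dm, Edim. Fmaj7, Bbmaj7, F and C7 all belong to that set. But Dbmaj7 (Db–F–Ab–C) is foreign: the diatonic vi on degree 6 is Dm, whereas Dbmaj7 comes from F minor. It is labeled bVImaj7.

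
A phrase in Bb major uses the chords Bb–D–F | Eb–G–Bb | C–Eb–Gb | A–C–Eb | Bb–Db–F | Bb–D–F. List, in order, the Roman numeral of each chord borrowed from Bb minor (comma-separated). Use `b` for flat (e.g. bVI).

ii°, i

Bb major has the diatonic set Bb, Cm, Dm, Eb, F, Gm, Adim. Bb–D–F = Bb, Eb–G–Bb = Eb and A–C–Eb = Adim all belong to that set. But C–Eb–Gb is foreign: the diatonic ii on degree 2 is Cm, whereas Cdim comes from Bb minor. It is labeled ii°. Bb–Db–F doesn't fit — on degree 1 Bb major would have Bb (I). Bbm is the degree-1 chord of Bb minor, so it is the borrowed i.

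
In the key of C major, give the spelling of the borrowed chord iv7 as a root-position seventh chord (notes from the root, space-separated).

F Ab C Eb

iv7 is built on scale degree 4, which is F in both C major and its parallel. Building the minor-seventh chord from the parallel minor on F: F–Ab–C–Eb.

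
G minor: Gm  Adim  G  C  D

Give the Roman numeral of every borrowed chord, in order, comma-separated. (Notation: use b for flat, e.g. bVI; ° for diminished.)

I, IV

In G minor (with V from harmonic minor) the diatonic chords are Gm, Adim, Bb, Cm, D, Eb, F. Gm, Adim and D all belong to that set. But G (G–B–D) is foreign: the diatonic i on degree 1 is Gm, whereas G comes from G major. It is labeled I. C (C–E–G) doesn't fit — on degree 4 G minor would have Cm (iv). C is the degree-4 chord of G major, so it is the borrowed IV.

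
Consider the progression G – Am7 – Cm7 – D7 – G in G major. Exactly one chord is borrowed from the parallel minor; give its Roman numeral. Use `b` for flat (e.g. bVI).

In G major the diatonic chords are G, Am, Bm, C, D, Em, F#dim. Of the given chords, G, Am7 and D7 are diatonic. Cm7 (C–Eb–G–Bb) doesn't fit — on degree 4 G major would have C (IV). Cm7 is the degree-4 chord of G minor, so it is the borrowed iv7.

iv7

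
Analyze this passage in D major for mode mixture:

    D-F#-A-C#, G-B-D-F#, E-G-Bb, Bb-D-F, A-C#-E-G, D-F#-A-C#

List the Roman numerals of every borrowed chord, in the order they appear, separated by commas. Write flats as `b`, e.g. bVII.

ii°, bVI

In D major the diatonic chords are D, Em, F#m, G, A, Bm, C#dim. D–F#–A–C# = Dmaj7, G–B–D–F# = Gmaj7 and A–C#–E–G = A7 all belong to that set. But E–G–Bb is foreign: the diatonic ii on degree 2 is Em, whereas Edim comes from D minor. It is labeled ii°. Bb–D–F is not: scale degree 6 in D major carries Bm (vi). In D minor the chord on that degree is Bb, so here it functions as bVI, borrowed from the parallel minor.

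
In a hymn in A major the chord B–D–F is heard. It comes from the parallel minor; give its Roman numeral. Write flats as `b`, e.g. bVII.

The root B is the diatonic 2nd degree of A major; the borrowing shows in the chord quality. B–D–F is a diminished chord — the form found in A minor, not the diatonic ii (Bm). Borrowed into A major it is written ii°.

ii°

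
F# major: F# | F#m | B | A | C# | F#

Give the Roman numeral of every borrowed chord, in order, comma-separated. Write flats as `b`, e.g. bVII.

In F# major the diatonic chords are F#, G#m, A#m, B, C#, D#m, E#dim. F#, B and C# are all diatonic. F#m (F#–A–C#) doesn't fit — on degree 1 F# major would have F# (I). F#m is the degree-1 chord of F# minor, so it is the borrowed i. But A (A–C#–E) is foreign: the diatonic iii on degree 3 is A#m, whereas A comes from F# minor. It is labeled bIII.

i, bIII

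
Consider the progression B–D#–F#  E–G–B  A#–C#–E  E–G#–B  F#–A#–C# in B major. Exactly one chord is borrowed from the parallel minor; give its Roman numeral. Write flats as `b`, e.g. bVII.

In B major the diatonic chords are B, C#m, D#m, E, F#, G#m, A#dim. B–D#–F# = B, A#–C#–E = A#dim, E–G#–B = E and F#–A#–C# = F# are all diatonic. E–G–B is not: scale degree 4 in B major carries E (IV). In B minor the chord on that degree is Em, so here it functions as iv, borrowed from the parallel minor.

iv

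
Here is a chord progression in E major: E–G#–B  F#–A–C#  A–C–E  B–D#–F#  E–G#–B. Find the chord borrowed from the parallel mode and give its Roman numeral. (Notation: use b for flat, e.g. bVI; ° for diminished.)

E major has the diatonic set E, F#m, G#m, A, B, C#m, D#dim. E–G#–B = E, F#–A–C# = F#m and B–D#–F# = B are all diatonic. A–C–E doesn't fit — on degree 4 E major would have A (IV). Am is the degree-4 chord of E minor, so it is the borrowed iv.

iv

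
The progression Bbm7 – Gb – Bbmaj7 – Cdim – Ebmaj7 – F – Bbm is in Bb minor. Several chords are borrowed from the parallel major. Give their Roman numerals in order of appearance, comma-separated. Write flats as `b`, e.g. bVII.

The diatonic triads in Bb minor (with V from harmonic minor) are Bbm, Cdim, Db, Ebm, F, Gb, Ab. Bbm7, Gb, Cdim, F and Bbm are all diatonic. Bbmaj7 (Bb–D–F–A) is not: scale degree 1 in Bb minor carries Bbm (i). In Bb major the chord on that degree is Bbmaj7, so here it functions as Imaj7, borrowed from the parallel major. But Ebmaj7 (Eb–G–Bb–D) is foreign: the diatonic iv on degree 4 is Ebm, whereas Ebmaj7 comes from Bb major. It is labeled IVmaj7.

Imaj7, IVmaj7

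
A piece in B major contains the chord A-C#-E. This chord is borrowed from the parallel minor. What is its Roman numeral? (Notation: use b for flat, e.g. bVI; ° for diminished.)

bVII

A is the lowered form of scale degree 7 in B major (the diatonic degree 7 is A#). The diatonic chord on degree 7 would be A#dim (vii°), but A–C#–E is the major chord from B minor. As a borrowed chord it is labeled bVII.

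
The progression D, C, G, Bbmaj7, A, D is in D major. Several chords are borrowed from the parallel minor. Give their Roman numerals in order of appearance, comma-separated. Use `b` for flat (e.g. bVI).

bVII, bVImaj7

D major has the diatonic set D, Em, F#m, G, A, Bm, C#dim. D, G and A all belong to that set. C (C–E–G) doesn't fit — on degree 7 D major would have C#dim (vii°). C is the degree-7 chord of D minor, so it is the borrowed bVII. But Bbmaj7 (Bb–D–F–A) is foreign: the diatonic vi on degree 6 is Bm, whereas Bbmaj7 comes from D minor. It is labeled bVImaj7.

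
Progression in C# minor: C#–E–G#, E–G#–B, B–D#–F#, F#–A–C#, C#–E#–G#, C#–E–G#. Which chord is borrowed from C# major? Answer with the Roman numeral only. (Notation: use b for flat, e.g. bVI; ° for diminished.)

I

The diatonic triads in C# minor (with V from harmonic minor) are C#m, D#dim, E, F#m, G#, A, B. C#–E–G# = C#m, E–G#–B = E, B–D#–F# = B and F#–A–C# = F#m are all diatonic. C#–E#–G# is not: scale degree 1 in C# minor carries C#m (i). In C# major the chord on that degree is C#, so here it functions as I, borrowed from the parallel major.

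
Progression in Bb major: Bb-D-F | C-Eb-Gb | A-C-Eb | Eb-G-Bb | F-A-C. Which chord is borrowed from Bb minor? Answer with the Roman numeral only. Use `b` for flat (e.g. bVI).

Bb major has the diatonic set Bb, Cm, Dm, Eb, F, Gm, Adim. Bb–D–F = Bb, A–C–Eb = Adim, Eb–G–Bb = Eb and F–A–C = F are all diatonic. C–Eb–Gb is not: scale degree 2 in Bb major carries Cm (ii). In Bb minor the chord on that degree is Cdim, so here it functions as ii°, borrowed from the parallel minor.

ii°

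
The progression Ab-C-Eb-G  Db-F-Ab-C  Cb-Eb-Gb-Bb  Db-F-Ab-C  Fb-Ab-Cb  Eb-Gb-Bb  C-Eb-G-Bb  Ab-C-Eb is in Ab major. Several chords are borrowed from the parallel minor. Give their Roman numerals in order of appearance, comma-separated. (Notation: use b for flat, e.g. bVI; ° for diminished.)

bIIImaj7, bVI, v

In Ab major the diatonic chords are Ab, Bbm, Cm, Db, Eb, Fm, Gdim. Ab–C–Eb–G = Abmaj7, Db–F–Ab–C = Dbmaj7, C–Eb–G–Bb = Cm7 and Ab–C–Eb = Ab all belong to that set. But Cb–Eb–Gb–Bb is foreign: the diatonic iii on degree 3 is Cm, whereas Cbmaj7 comes from Ab minor. It is labeled bIIImaj7. Fb–Ab–Cb doesn't fit — on degree 6 Ab major would have Fm (vi). Fb is the degree-6 chord of Ab minor, so it is the borrowed bVI. Eb–Gb–Bb is not: scale degree 5 in Ab major carries Eb (V). In Ab minor the chord on that degree is Ebm, so here it functions as v, borrowed from the parallel minor.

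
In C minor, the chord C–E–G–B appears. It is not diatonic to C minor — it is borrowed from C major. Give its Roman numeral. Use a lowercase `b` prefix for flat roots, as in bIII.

Imaj7

The root C is the diatonic 1st degree of C minor; the borrowing shows in the chord quality. C–E–G–B is a major-seventh chord — the form found in C major, not the diatonic i (Cm). Borrowed into C minor it is written Imaj7.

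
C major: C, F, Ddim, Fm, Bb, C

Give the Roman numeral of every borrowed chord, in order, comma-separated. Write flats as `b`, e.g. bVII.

C major has the diatonic set C, Dm, Em, F, G, Am, Bdim. Of the given chords, C and F are diatonic. But Ddim (D–F–Ab) is foreign: the diatonic ii on degree 2 is Dm, whereas Ddim comes from C minor. It is labeled ii°. Fm (F–Ab–C) is not: scale degree 4 in C major carries F (IV). In C minor the chord on that degree is Fm, so here it functions as iv, borrowed from the parallel minor. But Bb (Bb–D–F) is foreign: the diatonic vii° on degree 7 is Bdim, whereas Bb comes from C minor. It is labeled bVII.

ii°, iv, bVII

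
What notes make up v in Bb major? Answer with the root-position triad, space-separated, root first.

The root, F, is scale degree 5 — the same note in Bb major and Bb minor; only the chord quality changes. Stacking thirds in Bb minor on F gives F–Ab–C.

F Ab C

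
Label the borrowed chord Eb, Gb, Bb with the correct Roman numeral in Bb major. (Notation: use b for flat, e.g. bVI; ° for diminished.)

iv

The root Eb is the diatonic 4th degree of Bb major; the borrowing shows in the chord quality. Eb–Gb–Bb is a minor chord — the form found in Bb minor, not the diatonic IV (Eb). Borrowed into Bb major it is written iv.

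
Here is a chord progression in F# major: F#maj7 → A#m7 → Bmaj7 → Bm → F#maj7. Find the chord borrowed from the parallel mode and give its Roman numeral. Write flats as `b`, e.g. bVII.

iv

The diatonic triads in F# major are F#, G#m, A#m, B, C#, D#m, E#dim. F#maj7, A#m7 and Bmaj7 are all diatonic. Bm (B–D–F#) doesn't fit — on degree 4 F# major would have B (IV). Bm is the degree-4 chord of F# minor, so it is the borrowed iv.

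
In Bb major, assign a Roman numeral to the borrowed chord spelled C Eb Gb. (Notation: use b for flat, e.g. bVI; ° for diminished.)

The root C is the diatonic 2nd degree of Bb major; the borrowing shows in the chord quality. C–Eb–Gb is a diminished chord — the form found in Bb minor, not the diatonic ii (Cm). Borrowed into Bb major it is written ii°.

ii°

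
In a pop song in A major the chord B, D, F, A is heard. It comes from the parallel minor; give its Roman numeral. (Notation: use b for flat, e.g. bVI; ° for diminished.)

iiø7

The root B is the diatonic 2nd degree of A major; the borrowing shows in the chord quality. B–D–F–A is a half-diminished-seventh chord — the form found in A minor, not the diatonic ii (Bm). Borrowed into A major it is written iiø7.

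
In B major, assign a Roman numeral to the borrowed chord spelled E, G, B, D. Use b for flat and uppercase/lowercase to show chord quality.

The root E is the diatonic 4th degree of B major; the borrowing shows in the chord quality. Diatonically B major has E (IV) on that degree; E–G–B–D is instead the minor-seventh chord native to B minor, so it takes the label iv7.

iv7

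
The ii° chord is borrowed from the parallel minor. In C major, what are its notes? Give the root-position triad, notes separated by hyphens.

The root, D, is scale degree 2 — the same note in C major and C minor; only the chord quality changes. Stacking thirds in C minor on D gives D–F–Ab.

D-F-Ab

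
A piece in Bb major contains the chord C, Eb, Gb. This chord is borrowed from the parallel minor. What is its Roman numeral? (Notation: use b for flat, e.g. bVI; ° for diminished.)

C is scale degree 2 in Bb major. C–Eb–Gb is a diminished chord — the form found in Bb minor, not the diatonic ii (Cm). Borrowed into Bb major it is written ii°.

ii°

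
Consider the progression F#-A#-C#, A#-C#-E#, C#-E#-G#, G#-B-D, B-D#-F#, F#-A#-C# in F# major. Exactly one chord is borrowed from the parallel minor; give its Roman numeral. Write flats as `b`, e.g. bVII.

In F# major the diatonic chords are F#, G#m, A#m, B, C#, D#m, E#dim. Of the given chords, F#–A#–C# = F#, A#–C#–E# = A#m, C#–E#–G# = C# and B–D#–F# = B are diatonic. But G#–B–D is foreign: the diatonic ii on degree 2 is G#m, whereas G#dim comes from F# minor. It is labeled ii°.

ii°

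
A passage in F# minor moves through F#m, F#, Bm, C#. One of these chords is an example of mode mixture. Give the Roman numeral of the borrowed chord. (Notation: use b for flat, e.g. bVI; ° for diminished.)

I

In F# minor (with V from harmonic minor) the diatonic chords are F#m, G#dim, A, Bm, C#, D, E. F#m, Bm and C# are all diatonic. F# (F#–A#–C#) is not: scale degree 1 in F# minor carries F#m (i). In F# major the chord on that degree is F#, so here it functions as I, borrowed from the parallel major.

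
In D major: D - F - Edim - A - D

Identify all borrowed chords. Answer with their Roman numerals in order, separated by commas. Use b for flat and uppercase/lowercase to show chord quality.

D major has the diatonic set D, Em, F#m, G, A, Bm, C#dim. D and A both belong to that set. F (F–A–C) doesn't fit — on degree 3 D major would have F#m (iii). F is the degree-3 chord of D minor, so it is the borrowed bIII. Edim (E–G–Bb) doesn't fit — on degree 2 D major would have Em (ii). Edim is the degree-2 chord of D minor, so it is the borrowed ii°.

bIII, ii°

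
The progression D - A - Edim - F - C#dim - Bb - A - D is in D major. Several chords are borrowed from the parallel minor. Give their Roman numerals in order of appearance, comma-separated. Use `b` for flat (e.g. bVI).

ii°, bIII, bVI

The diatonic triads in D major are D, Em, F#m, G, A, Bm, C#dim. D, A and C#dim all belong to that set. But Edim (E–G–Bb) is foreign: the diatonic ii on degree 2 is Em, whereas Edim comes from D minor. It is labeled ii°. But F (F–A–C) is foreign: the diatonic iii on degree 3 is F#m, whereas F comes from D minor. It is labeled bIII. But Bb (Bb–D–F) is foreign: the diatonic vi on degree 6 is Bm, whereas Bb comes from D minor. It is labeled bVI.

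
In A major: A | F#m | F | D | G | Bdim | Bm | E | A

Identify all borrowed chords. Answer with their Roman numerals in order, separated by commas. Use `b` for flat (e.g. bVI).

bVI, bVII, ii°

The diatonic triads in A major are A, Bm, C#m, D, E, F#m, G#dim. A, F#m, D, Bm and E all belong to that set. But F (F–A–C) is foreign: the diatonic vi on degree 6 is F#m, whereas F comes from A minor. It is labeled bVI. But G (G–B–D) is foreign: the diatonic vii° on degree 7 is G#dim, whereas G comes from A minor. It is labeled bVII. Bdim (B–D–F) is not: scale degree 2 in A major carries Bm (ii). In A minor the chord on that degree is Bdim, so here it functions as ii°, borrowed from the parallel minor.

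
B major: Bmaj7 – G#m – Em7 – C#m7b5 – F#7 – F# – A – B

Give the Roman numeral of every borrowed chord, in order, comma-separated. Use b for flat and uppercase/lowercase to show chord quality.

iv7, iiø7, bVII

In B major the diatonic chords are B, C#m, D#m, E, F#, G#m, A#dim. Bmaj7, G#m, F#7, F# and B all belong to that set. But Em7 (E–G–B–D) is foreign: the diatonic IV on degree 4 is E, whereas Em7 comes from B minor. It is labeled iv7. C#m7b5 (C#–E–G–B) is not: scale degree 2 in B major carries C#m (ii). In B minor the chord on that degree is C#m7b5, so here it functions as iiø7, borrowed from the parallel minor. A (A–C#–E) doesn't fit — on degree 7 B major would have A#dim (vii°). A is the degree-7 chord of B minor, so it is the borrowed bVII.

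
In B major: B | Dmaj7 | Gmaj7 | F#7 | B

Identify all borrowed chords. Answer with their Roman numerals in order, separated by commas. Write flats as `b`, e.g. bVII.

bIIImaj7, bVImaj7

In B major the diatonic chords are B, C#m, D#m, E, F#, G#m, A#dim. B and F#7 both belong to that set. Dmaj7 (D–F#–A–C#) doesn't fit — on degree 3 B major would have D#m (iii). Dmaj7 is the degree-3 chord of B minor, so it is the borrowed bIIImaj7. Gmaj7 (G–B–D–F#) doesn't fit — on degree 6 B major would have G#m (vi). Gmaj7 is the degree-6 chord of B minor, so it is the borrowed bVImaj7.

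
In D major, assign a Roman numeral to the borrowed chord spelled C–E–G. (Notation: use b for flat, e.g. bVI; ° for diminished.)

bVII

The root C is the lowered 7th scale degree — diatonically D major has C# there. The diatonic chord on degree 7 would be C#dim (vii°), but C–E–G is the major chord from D minor. As a borrowed chord it is labeled bVII.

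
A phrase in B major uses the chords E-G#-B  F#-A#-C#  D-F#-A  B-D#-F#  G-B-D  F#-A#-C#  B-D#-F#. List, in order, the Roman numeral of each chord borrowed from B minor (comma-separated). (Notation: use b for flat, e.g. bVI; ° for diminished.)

B major has the diatonic set B, C#m, D#m, E, F#, G#m, A#dim. E–G#–B = E, F#–A#–C# = F# and B–D#–F# = B all belong to that set. D–F#–A doesn't fit — on degree 3 B major would have D#m (iii). D is the degree-3 chord of B minor, so it is the borrowed bIII. G–B–D doesn't fit — on degree 6 B major would have G#m (vi). G is the degree-6 chord of B minor, so it is the borrowed bVI.

bIII, bVI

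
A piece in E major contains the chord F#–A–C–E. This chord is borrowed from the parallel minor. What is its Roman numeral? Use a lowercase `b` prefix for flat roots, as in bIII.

iiø7

The root F# is the diatonic 2nd degree of E major; the borrowing shows in the chord quality. The diatonic chord on degree 2 would be F#m (ii), but F#–A–C–E is the half-diminished-seventh chord from E minor. As a borrowed chord it is labeled iiø7.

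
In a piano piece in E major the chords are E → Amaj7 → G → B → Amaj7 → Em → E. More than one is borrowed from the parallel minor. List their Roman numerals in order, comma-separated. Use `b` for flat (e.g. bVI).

bIII, i

In E major the diatonic chords are E, F#m, G#m, A, B, C#m, D#dim. E, Amaj7 and B are all diatonic. But G (G–B–D) is foreign: the diatonic iii on degree 3 is G#m, whereas G comes from E minor. It is labeled bIII. But Em (E–G–B) is foreign: the diatonic I on degree 1 is E, whereas Em comes from E minor. It is labeled i.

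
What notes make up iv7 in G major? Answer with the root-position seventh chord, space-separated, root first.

C Eb G Bb

iv7 is built on scale degree 4, which is C in both G major and its parallel. Building the minor-seventh chord from the parallel minor on C: C–Eb–G–Bb.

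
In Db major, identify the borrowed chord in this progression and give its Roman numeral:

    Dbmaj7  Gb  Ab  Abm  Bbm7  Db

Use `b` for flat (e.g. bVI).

v

In Db major the diatonic chords are Db, Ebm, Fm, Gb, Ab, Bbm, Cdim. Dbmaj7, Gb, Ab, Bbm7 and Db all belong to that set. Abm (Ab–Cb–Eb) is not: scale degree 5 in Db major carries Ab (V). In Db minor the chord on that degree is Abm, so here it functions as v, borrowed from the parallel minor.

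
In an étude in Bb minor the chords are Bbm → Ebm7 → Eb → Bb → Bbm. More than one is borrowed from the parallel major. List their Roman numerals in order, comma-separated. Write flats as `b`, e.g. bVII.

IV, I

Bb minor has the diatonic set Bbm, Cdim, Db, Ebm, F, Gb, Ab (with V from harmonic minor). Of the given chords, Bbm and Ebm7 are diatonic. Eb (Eb–G–Bb) doesn't fit — on degree 4 Bb minor would have Ebm (iv). Eb is the degree-4 chord of Bb major, so it is the borrowed IV. Bb (Bb–D–F) doesn't fit — on degree 1 Bb minor would have Bbm (i). Bb is the degree-1 chord of Bb major, so it is the borrowed I.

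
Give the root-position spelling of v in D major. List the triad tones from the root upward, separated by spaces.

A C E

v is built on scale degree 5, which is A in both D major and its parallel. In D minor the chord on A is A–C–E.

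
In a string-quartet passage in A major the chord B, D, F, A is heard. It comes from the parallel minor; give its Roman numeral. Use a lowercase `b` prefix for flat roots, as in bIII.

The root B is the diatonic 2nd degree of A major; the borrowing shows in the chord quality. B–D–F–A is a half-diminished-seventh chord — the form found in A minor, not the diatonic ii (Bm). Borrowed into A major it is written iiø7.

iiø7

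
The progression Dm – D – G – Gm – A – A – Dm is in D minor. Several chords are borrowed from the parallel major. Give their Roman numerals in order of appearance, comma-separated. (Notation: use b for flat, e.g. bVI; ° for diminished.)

I, IV

In D minor (with V from harmonic minor) the diatonic chords are Dm, Edim, F, Gm, A, Bb, C. Dm, Gm and A all belong to that set. But D (D–F#–A) is foreign: the diatonic i on degree 1 is Dm, whereas D comes from D major. It is labeled I. G (G–B–D) doesn't fit — on degree 4 D minor would have Gm (iv). G is the degree-4 chord of D major, so it is the borrowed IV.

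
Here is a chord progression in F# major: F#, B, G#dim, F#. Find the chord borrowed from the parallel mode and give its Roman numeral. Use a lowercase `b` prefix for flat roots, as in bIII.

ii°

The diatonic triads in F# major are F#, G#m, A#m, B, C#, D#m, E#dim. F# and B both belong to that set. But G#dim (G#–B–D) is foreign: the diatonic ii on degree 2 is G#m, whereas G#dim comes from F# minor. It is labeled ii°.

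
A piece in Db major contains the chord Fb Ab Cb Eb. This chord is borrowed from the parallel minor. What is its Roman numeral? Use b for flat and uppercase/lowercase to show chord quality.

bIIImaj7

Fb is the lowered form of scale degree 3 in Db major (the diatonic degree 3 is F). Fb–Ab–Cb–Eb is a major-seventh chord — the form found in Db minor, not the diatonic iii (Fm). Borrowed into Db major it is written bIIImaj7.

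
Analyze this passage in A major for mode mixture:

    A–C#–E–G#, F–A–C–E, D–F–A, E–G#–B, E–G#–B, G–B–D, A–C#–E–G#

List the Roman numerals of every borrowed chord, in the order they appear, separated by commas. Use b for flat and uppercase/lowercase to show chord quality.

A major has the diatonic set A, Bm, C#m, D, E, F#m, G#dim. Of the given chords, A–C#–E–G# = Amaj7 and E–G#–B = E are diatonic. F–A–C–E doesn't fit — on degree 6 A major would have F#m (vi). Fmaj7 is the degree-6 chord of A minor, so it is the borrowed bVImaj7. But D–F–A is foreign: the diatonic IV on degree 4 is D, whereas Dm comes from A minor. It is labeled iv. G–B–D is not: scale degree 7 in A major carries G#dim (vii°). In A minor the chord on that degree is G, so here it functions as bVII, borrowed from the parallel minor.

bVImaj7, iv, bVII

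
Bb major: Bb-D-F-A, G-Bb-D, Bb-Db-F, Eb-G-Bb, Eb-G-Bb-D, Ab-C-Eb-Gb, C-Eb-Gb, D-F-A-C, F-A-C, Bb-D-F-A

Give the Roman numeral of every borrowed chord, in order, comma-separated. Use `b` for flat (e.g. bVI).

The diatonic triads in Bb major are Bb, Cm, Dm, Eb, F, Gm, Adim. Bb–D–F–A = Bbmaj7, G–Bb–D = Gm, Eb–G–Bb = Eb, Eb–G–Bb–D = Ebmaj7, D–F–A–C = Dm7 and F–A–C = F are all diatonic. But Bb–Db–F is foreign: the diatonic I on degree 1 is Bb, whereas Bbm comes from Bb minor. It is labeled i. Ab–C–Eb–Gb doesn't fit — on degree 7 Bb major would have Adim (vii°). Ab7 is the degree-7 chord of Bb minor, so it is the borrowed bVII7. C–Eb–Gb doesn't fit — on degree 2 Bb major would have Cm (ii). Cdim is the degree-2 chord of Bb minor, so it is the borrowed ii°.

i, bVII7, ii°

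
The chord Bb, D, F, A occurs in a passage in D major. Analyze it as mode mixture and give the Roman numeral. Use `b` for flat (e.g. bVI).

Bb is the lowered form of scale degree 6 in D major (the diatonic degree 6 is B). Diatonically D major has Bm (vi) on that degree; Bb–D–F–A is instead the major-seventh chord native to D minor, so it takes the label bVImaj7.

bVImaj7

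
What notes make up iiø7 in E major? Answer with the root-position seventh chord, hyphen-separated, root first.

F#-A-C-E

iiø7 is built on scale degree 2, which is F# in both E major and its parallel. Building the half-diminished-seventh chord from the parallel minor on F#: F#–A–C–E.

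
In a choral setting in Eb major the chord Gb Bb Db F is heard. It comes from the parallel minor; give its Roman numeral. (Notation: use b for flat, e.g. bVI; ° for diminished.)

In Eb major scale degree 3 is G; Gb is its lowered form, from Eb minor. Gb–Bb–Db–F is a major-seventh chord — the form found in Eb minor, not the diatonic iii (Gm). Borrowed into Eb major it is written bIIImaj7.

bIIImaj7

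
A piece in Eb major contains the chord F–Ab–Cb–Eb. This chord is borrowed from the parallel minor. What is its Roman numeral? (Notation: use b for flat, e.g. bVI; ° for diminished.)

iiø7

The root F is the diatonic 2nd degree of Eb major; the borrowing shows in the chord quality. F–Ab–Cb–Eb is a half-diminished-seventh chord — the form found in Eb minor, not the diatonic ii (Fm). Borrowed into Eb major it is written iiø7.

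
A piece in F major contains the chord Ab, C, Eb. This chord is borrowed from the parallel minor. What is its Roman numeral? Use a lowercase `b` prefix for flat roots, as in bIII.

bIII

In F major scale degree 3 is A; Ab is its lowered form, from F minor. Ab–C–Eb is a major chord — the form found in F minor, not the diatonic iii (Am). Borrowed into F major it is written bIII.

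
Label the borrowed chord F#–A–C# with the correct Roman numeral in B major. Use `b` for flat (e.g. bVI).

v

The root F# is the diatonic 5th degree of B major; the borrowing shows in the chord quality. Diatonically B major has F# (V) on that degree; F#–A–C# is instead the minor chord native to B minor, so it takes the label v.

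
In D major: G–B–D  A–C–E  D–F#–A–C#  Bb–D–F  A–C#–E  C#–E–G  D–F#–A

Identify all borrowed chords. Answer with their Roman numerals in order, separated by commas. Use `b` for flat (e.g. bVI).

v, bVI

D major has the diatonic set D, Em, F#m, G, A, Bm, C#dim. G–B–D = G, D–F#–A–C# = Dmaj7, A–C#–E = A, C#–E–G = C#dim and D–F#–A = D all belong to that set. But A–C–E is foreign: the diatonic V on degree 5 is A, whereas Am comes from D minor. It is labeled v. Bb–D–F doesn't fit — on degree 6 D major would have Bm (vi). Bb is the degree-6 chord of D minor, so it is the borrowed bVI.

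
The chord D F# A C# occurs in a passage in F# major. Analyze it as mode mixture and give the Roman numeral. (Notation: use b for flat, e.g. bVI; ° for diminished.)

bVImaj7

D is the lowered form of scale degree 6 in F# major (the diatonic degree 6 is D#). Diatonically F# major has D#m (vi) on that degree; D–F#–A–C# is instead the major-seventh chord native to F# minor, so it takes the label bVImaj7.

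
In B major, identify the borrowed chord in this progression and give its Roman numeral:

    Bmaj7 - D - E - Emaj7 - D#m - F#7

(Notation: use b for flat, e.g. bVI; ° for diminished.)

bIII

B major has the diatonic set B, C#m, D#m, E, F#, G#m, A#dim. Bmaj7, E, Emaj7, D#m and F#7 are all diatonic. D (D–F#–A) doesn't fit — on degree 3 B major would have D#m (iii). D is the degree-3 chord of B minor, so it is the borrowed bIII.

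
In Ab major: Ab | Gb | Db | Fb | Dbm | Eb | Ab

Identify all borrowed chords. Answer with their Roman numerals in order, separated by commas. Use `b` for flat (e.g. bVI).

bVII, bVI, iv

The diatonic triads in Ab major are Ab, Bbm, Cm, Db, Eb, Fm, Gdim. Ab, Db and Eb are all diatonic. Gb (Gb–Bb–Db) doesn't fit — on degree 7 Ab major would have Gdim (vii°). Gb is the degree-7 chord of Ab minor, so it is the borrowed bVII. Fb (Fb–Ab–Cb) is not: scale degree 6 in Ab major carries Fm (vi). In Ab minor the chord on that degree is Fb, so here it functions as bVI, borrowed from the parallel minor. Dbm (Db–Fb–Ab) doesn't fit — on degree 4 Ab major would have Db (IV). Dbm is the degree-4 chord of Ab minor, so it is the borrowed iv.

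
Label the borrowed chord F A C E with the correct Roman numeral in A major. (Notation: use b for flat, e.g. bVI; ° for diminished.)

bVImaj7

F is the lowered form of scale degree 6 in A major (the diatonic degree 6 is F#). The diatonic chord on degree 6 would be F#m (vi), but F–A–C–E is the major-seventh chord from A minor. As a borrowed chord it is labeled bVImaj7.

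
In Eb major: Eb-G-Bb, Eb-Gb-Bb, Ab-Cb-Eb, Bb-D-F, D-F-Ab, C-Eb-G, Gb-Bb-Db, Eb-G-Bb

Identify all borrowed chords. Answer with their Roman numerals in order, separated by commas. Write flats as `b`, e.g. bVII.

i, iv, bIII

In Eb major the diatonic chords are Eb, Fm, Gm, Ab, Bb, Cm, Ddim. Eb–G–Bb = Eb, Bb–D–F = Bb, D–F–Ab = Ddim and C–Eb–G = Cm are all diatonic. Eb–Gb–Bb doesn't fit — on degree 1 Eb major would have Eb (I). Ebm is the degree-1 chord of Eb minor, so it is the borrowed i. But Ab–Cb–Eb is foreign: the diatonic IV on degree 4 is Ab, whereas Abm comes from Eb minor. It is labeled iv. But Gb–Bb–Db is foreign: the diatonic iii on degree 3 is Gm, whereas Gb comes from Eb minor. It is labeled bIII.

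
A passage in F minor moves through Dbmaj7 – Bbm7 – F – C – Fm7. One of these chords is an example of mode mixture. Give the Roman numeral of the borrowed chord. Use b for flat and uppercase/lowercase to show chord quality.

I

In F minor (with V from harmonic minor) the diatonic chords are Fm, Gdim, Ab, Bbm, C, Db, Eb. Of the given chords, Dbmaj7, Bbm7, C and Fm7 are diatonic. F (F–A–C) is not: scale degree 1 in F minor carries Fm (i). In F major the chord on that degree is F, so here it functions as I, borrowed from the parallel major.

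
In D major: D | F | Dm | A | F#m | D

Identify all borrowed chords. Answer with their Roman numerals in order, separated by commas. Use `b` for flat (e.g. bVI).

bIII, i

In D major the diatonic chords are D, Em, F#m, G, A, Bm, C#dim. D, A and F#m all belong to that set. F (F–A–C) is not: scale degree 3 in D major carries F#m (iii). In D minor the chord on that degree is F, so here it functions as bIII, borrowed from the parallel minor. But Dm (D–F–A) is foreign: the diatonic I on degree 1 is D, whereas Dm comes from D minor. It is labeled i.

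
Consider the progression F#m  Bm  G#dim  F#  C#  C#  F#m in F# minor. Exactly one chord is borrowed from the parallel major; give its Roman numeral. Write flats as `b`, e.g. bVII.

F# minor has the diatonic set F#m, G#dim, A, Bm, C#, D, E (with V from harmonic minor). Of the given chords, F#m, Bm, G#dim and C# are diatonic. F# (F#–A#–C#) is not: scale degree 1 in F# minor carries F#m (i). In F# major the chord on that degree is F#, so here it functions as I, borrowed from the parallel major.

I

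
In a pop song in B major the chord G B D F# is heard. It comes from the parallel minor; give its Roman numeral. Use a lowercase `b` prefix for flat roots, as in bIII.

In B major scale degree 6 is G#; G is its lowered form, from B minor. Diatonically B major has G#m (vi) on that degree; G–B–D–F# is instead the major-seventh chord native to B minor, so it takes the label bVImaj7.

bVImaj7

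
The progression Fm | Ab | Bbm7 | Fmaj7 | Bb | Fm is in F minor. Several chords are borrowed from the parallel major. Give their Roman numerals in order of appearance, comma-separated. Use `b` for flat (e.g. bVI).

Imaj7, IV

In F minor (with V from harmonic minor) the diatonic chords are Fm, Gdim, Ab, Bbm, C, Db, Eb. Of the given chords, Fm, Ab and Bbm7 are diatonic. But Fmaj7 (F–A–C–E) is foreign: the diatonic i on degree 1 is Fm, whereas Fmaj7 comes from F major. It is labeled Imaj7. Bb (Bb–D–F) doesn't fit — on degree 4 F minor would have Bbm (iv). Bb is the degree-4 chord of F major, so it is the borrowed IV.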